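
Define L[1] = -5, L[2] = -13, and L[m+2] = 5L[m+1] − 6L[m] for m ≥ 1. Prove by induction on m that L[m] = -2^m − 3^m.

Base cases: L[1] = -5 and -2^1 − 3^1 = -5; L[2] = -13 and -2^2 − 3^2 = -13.
Assume L[i] = -2^i − 3^i for all 1 ≤ i ≤ j, where j ≥ 2.
Then L[j+1] = 5L[j] − 6L[j−1] = 5·(-2^j − 3^j) − 6·(-2^{j−1} − 3^{j−1}) = -(5·2 − 6)2^{j−1} − (5·3 − 6)3^{j−1} = -4·2^{j−1} − 9·3^{j−1} = -2^{j+1} − 3^{j+1}.
This completes the inductive step, so L[m] = -2^m − 3^m for all m ≥ 1.

L[m] = -2^m − 3^m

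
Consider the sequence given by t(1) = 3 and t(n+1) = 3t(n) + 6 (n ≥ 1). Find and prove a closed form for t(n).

Claim: t(n) = 2·3^n − 3.

Base case: t(1) = 3, and 2·3^1 − 3 = 6 − 3 = 3.
Assume t(k) = 2·3^k − 3 for some k ≥ 1.
Then t(k+1) = 3t(k) + 6 = 3·(2·3^k − 3) + 6 = 6·3^k − 9 + 6 = 2·3^{k+1} − 3.
So the formula holds for k+1, and by induction t(n) = 2·3^n − 3 for all n ≥ 1.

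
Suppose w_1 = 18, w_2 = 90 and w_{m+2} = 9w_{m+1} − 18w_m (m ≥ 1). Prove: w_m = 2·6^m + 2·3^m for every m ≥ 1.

Base cases: w_1 = 18 and 2·6^1 + 2·3^1 = 18; w_2 = 90 and 2·6^2 + 2·3^2 = 90.
Assume w_j = 2·6^j + 2·3^j for all 1 ≤ j ≤ k, where k ≥ 2.
Then w_{k+1} = 9w_k − 18w_{k−1} = 9·(2·6^k + 2·3^k) − 18·(2·6^{k−1} + 2·3^{k−1}) = 2·(9·6 − 18)6^{k−1} + 2·(9·3 − 18)3^{k−1} = 72·6^{k−1} + 18·3^{k−1} = 2·6^{k+1} + 2·3^{k+1}.
This completes the inductive step, so w_m = 2·6^m + 2·3^m for all m ≥ 1.

w_m = 2·6^m + 2·3^m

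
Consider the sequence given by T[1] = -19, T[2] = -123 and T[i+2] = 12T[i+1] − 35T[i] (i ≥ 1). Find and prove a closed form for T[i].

Claim: T[i] = -5^i − 2·7^i.

Base cases: T[1] = -19 and -5^1 − 2·7^1 = -19; T[2] = -123 and -5^2 − 2·7^2 = -123.
Assume T[j] = -5^j − 2·7^j for all 1 ≤ j ≤ r, where r ≥ 2.
Then T[r+1] = 12T[r] − 35T[r−1] = 12·(-5^r − 2·7^r) − 35·(-5^{r−1} − 2·7^{r−1}) = -(12·5 − 35)5^{r−1} − 2·(12·7 − 35)7^{r−1} = -25·5^{r−1} − 98·7^{r−1} = -5^{r+1} − 2·7^{r+1}.
This completes the inductive step, so T[i] = -5^i − 2·7^i for all i ≥ 1.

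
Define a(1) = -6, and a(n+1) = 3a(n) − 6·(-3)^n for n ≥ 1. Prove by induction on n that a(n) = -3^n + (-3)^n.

Base case: a(1) = -6, and -3^1 + (-3)^1 = -3 − 3 = -6.
Assume a(r) = -3^r + (-3)^r for some r ≥ 1.
Then a(r+1) = 3a(r) − 6·(-3)^r = 3·(-3^r + (-3)^r) − 6·(-3)^r = -3^{r+1} + 3·(-3)^r − 6·(-3)^r = -3^{r+1} − 3·(-3)^r = -3^{r+1} + (-3)^{r+1}.
This completes the inductive step, so a(n) = -3^n + (-3)^n for all n ≥ 1.

a(n) = -3^n + (-3)^n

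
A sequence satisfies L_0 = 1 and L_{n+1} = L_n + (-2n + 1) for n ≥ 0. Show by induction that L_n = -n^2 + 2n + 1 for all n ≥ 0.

Base case: L_0 = 1, and -0^2 + 2·0 + 1 = 1.
Assume L_k = -k^2 + 2k + 1.
Then L_{k+1} = L_k + (-2k + 1) = (-k^2 + 2k + 1) + (-2k + 1) = -k^2 + 2,
and -(k+1)^2 + 2·(k+1) + 1 = -k^2 + 2.
Hence L_n = -n^2 + 2n + 1 for every n ≥ 0, by induction.

L_n = -n^2 + 2n + 1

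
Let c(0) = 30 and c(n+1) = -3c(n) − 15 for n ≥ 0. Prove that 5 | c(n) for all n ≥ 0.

Base case: c(0) = 30 = 5·6, so 5 | c(0).
Assume 5 | c(k), so c(k) = 5t for some integer t.
Then c(k+1) = -3c(k) − 15 = -3·(5t) − 15 = 5(-3t − 3), so 5 | c(k+1).
So the property holds for k+1, and by induction 5 | c(n) for all n ≥ 0.

5 | c(n)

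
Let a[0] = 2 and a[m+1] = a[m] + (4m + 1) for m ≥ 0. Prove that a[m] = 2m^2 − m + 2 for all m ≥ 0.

Base case: a[0] = 2, and 2·0^2 − 0 + 2 = 2.
Assume a[r] = 2r^2 − r + 2.
Then a[r+1] = a[r] + (4r + 1) = (2r^2 − r + 2) + (4r + 1) = 2r^2 + 3r + 3,
and 2·(r+1)^2 − (r+1) + 2 = 2r^2 + 3r + 3.
Hence a[m] = 2m^2 − m + 2 for every m ≥ 0, by induction.

a[m] = 2m^2 − m + 2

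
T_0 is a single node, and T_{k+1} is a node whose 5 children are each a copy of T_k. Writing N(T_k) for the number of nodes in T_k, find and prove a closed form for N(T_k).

Claim: N(T_k) = (5^{k+1} − 1)/4.

Base case: N(T_0) = 1, and (5^{0+1} − 1)/4 = 1.
Assume N(T_r) = (5^{r+1} − 1)/4.
Then N(T_{r+1}) = 1 + 5N(T_r) = 1 + 5·(5^{r+1} − 1)/4 = 1 + (5^{r+2} − 5)/4 = (4 + 5^{r+2} − 5)/4 = (5^{r+2} − 1)/4.
So the formula holds for r+1, and by induction N(T_k) = (5^{k+1} − 1)/4 for all k ≥ 0.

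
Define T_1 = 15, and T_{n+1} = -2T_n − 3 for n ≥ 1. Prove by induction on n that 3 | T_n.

Base case: T_1 = 15 = 3·5, so 3 | T_1.
Assume 3 | T_j, so T_j = 3t for some integer t.
Then T_{j+1} = -2T_j − 3 = -2·(3t) − 3 = 3(-2t − 1), so 3 | T_{j+1}.
This completes the inductive step, so 3 | T_n for all n ≥ 1.

3 | T_n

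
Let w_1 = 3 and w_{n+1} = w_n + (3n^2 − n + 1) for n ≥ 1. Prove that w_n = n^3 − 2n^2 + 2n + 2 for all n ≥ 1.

Base case: w_1 = 3, and 1^3 − 2·1^2 + 2·1 + 2 = 3.
Assume w_j = j^3 − 2j^2 + 2j + 2.
Then w_{j+1} = w_j + (3j^2 − j + 1) = (j^3 − 2j^2 + 2j + 2) + (3j^2 − j + 1) = j^3 + j^2 + j + 3,
and (j+1)^3 − 2·(j+1)^2 + 2·(j+1) + 2 = j^3 + j^2 + j + 3.
By induction, w_n = n^3 − 2n^2 + 2n + 2 for all n ≥ 1.

w_n = n^3 − 2n^2 + 2n + 2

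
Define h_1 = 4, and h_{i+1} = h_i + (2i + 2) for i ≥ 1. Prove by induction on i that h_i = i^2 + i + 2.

Base case: h_1 = 4, and 1^2 + 1 + 2 = 4.
Assume h_m = m^2 + m + 2.
Then h_{m+1} = h_m + (2m + 2) = (m^2 + m + 2) + (2m + 2) = m^2 + 3m + 4,
and (m+1)^2 + (m+1) + 2 = m^2 + 3m + 4.
Hence h_i = i^2 + i + 2 for every i ≥ 1, by induction.

h_i = i^2 + i + 2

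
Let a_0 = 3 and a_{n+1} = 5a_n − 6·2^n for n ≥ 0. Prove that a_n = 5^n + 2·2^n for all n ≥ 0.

Base case: a_0 = 3, and 5^0 + 2·2^0 = 1 + 2 = 3.
Assume a_r = 5^r + 2·2^r for some r ≥ 0.
Then a_{r+1} = 5a_r − 6·2^r = 5·(5^r + 2·2^r) − 6·2^r = 5^{r+1} + 10·2^r − 6·2^r = 5^{r+1} + 4·2^r = 5^{r+1} + 2·2^{r+1}.
By induction, a_n = 5^n + 2·2^n for all n ≥ 0.

a_n = 5^n + 2·2^n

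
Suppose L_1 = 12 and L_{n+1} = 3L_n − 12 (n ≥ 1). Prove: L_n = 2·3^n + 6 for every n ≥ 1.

Base case: L_1 = 12, and 2·3^1 + 6 = 6 + 6 = 12.
Assume L_k = 2·3^k + 6 for some k ≥ 1.
Then L_{k+1} = 3L_k − 12 = 3·(2·3^k + 6) − 12 = 6·3^k + 18 − 12 = 2·3^{k+1} + 6.
So the formula holds for k+1, and by induction L_n = 2·3^n + 6 for all n ≥ 1.

L_n = 2·3^n + 6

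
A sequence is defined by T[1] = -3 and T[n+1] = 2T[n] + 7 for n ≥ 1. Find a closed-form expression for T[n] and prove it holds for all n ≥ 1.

Claim: T[n] = 2^{n+1} − 7.

Base case: T[1] = -3, and 2^{1+1} − 7 = 4 − 7 = -3.
Assume T[j] = 2^{j+1} − 7 for some j ≥ 1.
Then T[j+1] = 2T[j] + 7 = 2·(2^{j+1} − 7) + 7 = 2^{j+2} − 14 + 7 = 2^{j+2} − 7.
By induction, T[n] = 2^{n+1} − 7 for all n ≥ 1.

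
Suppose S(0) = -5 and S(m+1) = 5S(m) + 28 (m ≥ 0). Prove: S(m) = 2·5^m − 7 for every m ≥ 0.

Base case: S(0) = -5, and 2·5^0 − 7 = 2 − 7 = -5.
Assume S(j) = 2·5^j − 7 for some j ≥ 0.
Then S(j+1) = 5S(j) + 28 = 5·(2·5^j − 7) + 28 = 10·5^j − 35 + 28 = 2·5^{j+1} − 7.
So the formula holds for j+1, and by induction S(m) = 2·5^m − 7 for all m ≥ 0.

S(m) = 2·5^m − 7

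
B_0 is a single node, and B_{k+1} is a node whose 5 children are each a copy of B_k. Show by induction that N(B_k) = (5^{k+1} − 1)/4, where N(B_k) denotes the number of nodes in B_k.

Base case: N(B_0) = 1, and (5^{0+1} − 1)/4 = 1.
Assume N(B_r) = (5^{r+1} − 1)/4.
Then N(B_{r+1}) = 1 + 5N(B_r) = 1 + 5·(5^{r+1} − 1)/4 = 1 + (5^{r+2} − 5)/4 = (4 + 5^{r+2} − 5)/4 = (5^{r+2} − 1)/4.
Hence N(B_k) = (5^{k+1} − 1)/4 for every k ≥ 0, by induction.

N(B_k) = (5^{k+1} − 1)/4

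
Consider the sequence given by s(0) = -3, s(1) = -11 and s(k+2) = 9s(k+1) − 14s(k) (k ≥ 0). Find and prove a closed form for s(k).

Claim: s(k) = -7^k − 2·2^k.

Base cases: s(0) = -3 and -7^0 − 2·2^0 = -3; s(1) = -11 and -7^1 − 2·2^1 = -11.
Assume s(j) = -7^j − 2·2^j for all 0 ≤ j ≤ m, where m ≥ 1.
Then s(m+1) = 9s(m) − 14s(m−1) = 9·(-7^m − 2·2^m) − 14·(-7^{m−1} − 2·2^{m−1}) = -(9·7 − 14)7^{m−1} − 2·(9·2 − 14)2^{m−1} = -49·7^{m−1} − 8·2^{m−1} = -7^{m+1} − 2·2^{m+1}.
Hence s(k) = -7^k − 2·2^k for every k ≥ 0, by strong induction.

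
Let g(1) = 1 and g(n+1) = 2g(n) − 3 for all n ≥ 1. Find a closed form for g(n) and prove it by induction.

Claim: g(n) = -2^n + 3.

Base case: g(1) = 1, and -2^1 + 3 = -2 + 3 = 1.
Assume g(k) = -2^k + 3 for some k ≥ 1.
Then g(k+1) = 2g(k) − 3 = 2·(-2^k + 3) − 3 = -2^{k+1} + 6 − 3 = -2^{k+1} + 3.
So the formula holds for k+1, and by induction g(n) = -2^n + 3 for all n ≥ 1.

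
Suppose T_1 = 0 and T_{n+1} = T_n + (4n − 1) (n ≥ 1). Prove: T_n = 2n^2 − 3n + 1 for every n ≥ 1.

Base case: T_1 = 0, and 2·1^2 − 3·1 + 1 = 0.
Assume T_m = 2m^2 − 3m + 1.
Then T_{m+1} = T_m + (4m − 1) = (2m^2 − 3m + 1) + (4m − 1) = 2m^2 + m,
and 2·(m+1)^2 − 3·(m+1) + 1 = 2m^2 + m.
This completes the inductive step, so T_n = 2n^2 − 3n + 1 for all n ≥ 1.

T_n = 2n^2 − 3n + 1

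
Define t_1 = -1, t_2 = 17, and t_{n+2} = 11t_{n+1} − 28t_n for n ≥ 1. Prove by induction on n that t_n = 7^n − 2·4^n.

Base cases: t_1 = -1 and 7^1 − 2·4^1 = -1; t_2 = 17 and 7^2 − 2·4^2 = 17.
Assume t_i = 7^i − 2·4^i for all 1 ≤ i ≤ j, where j ≥ 2.
Then t_{j+1} = 11t_j − 28t_{j−1} = 11·(7^j − 2·4^j) − 28·(7^{j−1} − 2·4^{j−1}) = (11·7 − 28)7^{j−1} − 2·(11·4 − 28)4^{j−1} = 49·7^{j−1} − 32·4^{j−1} = 7^{j+1} − 2·4^{j+1}.
By strong induction, t_n = 7^n − 2·4^n for all n ≥ 1.

t_n = 7^n − 2·4^n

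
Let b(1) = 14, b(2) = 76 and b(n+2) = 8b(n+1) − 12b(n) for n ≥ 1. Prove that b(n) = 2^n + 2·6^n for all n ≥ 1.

Base cases: b(1) = 14 and 2^1 + 2·6^1 = 14; b(2) = 76 and 2^2 + 2·6^2 = 76.
Assume b(j) = 2^j + 2·6^j for all 1 ≤ j ≤ r, where r ≥ 2.
Then b(r+1) = 8b(r) − 12b(r−1) = 8·(2^r + 2·6^r) − 12·(2^{r−1} + 2·6^{r−1}) = (8·2 − 12)2^{r−1} + 2·(8·6 − 12)6^{r−1} = 4·2^{r−1} + 72·6^{r−1} = 2^{r+1} + 2·6^{r+1}.
This completes the inductive step, so b(n) = 2^n + 2·6^n for all n ≥ 1.

b(n) = 2^n + 2·6^n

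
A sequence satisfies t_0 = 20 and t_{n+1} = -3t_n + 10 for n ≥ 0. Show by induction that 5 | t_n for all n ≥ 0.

Base case: t_0 = 20 = 5·4, so 5 | t_0.
Assume 5 | t_j, so t_j = 5s for some integer s.
Then t_{j+1} = -3t_j + 10 = -3·(5s) + 10 = 5(-3s + 2), so 5 | t_{j+1}.
So the property holds for j+1, and by induction 5 | t_n for all n ≥ 0.

5 | t_n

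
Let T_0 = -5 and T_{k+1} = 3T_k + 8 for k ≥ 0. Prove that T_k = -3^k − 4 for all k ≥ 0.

Base case: T_0 = -5, and -3^0 − 4 = -1 − 4 = -5.
Assume T_j = -3^j − 4 for some j ≥ 0.
Then T_{j+1} = 3T_j + 8 = 3·(-3^j − 4) + 8 = -3^{j+1} − 12 + 8 = -3^{j+1} − 4.
This completes the inductive step, so T_k = -3^k − 4 for all k ≥ 0.

T_k = -3^k − 4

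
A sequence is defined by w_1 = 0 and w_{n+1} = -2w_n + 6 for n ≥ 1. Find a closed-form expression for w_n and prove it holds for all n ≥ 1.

Claim: w_n = (-2)^n + 2.

Base case: w_1 = 0, and (-2)^1 + 2 = -2 + 2 = 0.
Assume w_r = (-2)^r + 2 for some r ≥ 1.
Then w_{r+1} = -2w_r + 6 = -2·((-2)^r + 2) + 6 = -2·(-2)^r − 4 + 6 = (-2)^{r+1} + 2.
This completes the inductive step, so w_n = (-2)^n + 2 for all n ≥ 1.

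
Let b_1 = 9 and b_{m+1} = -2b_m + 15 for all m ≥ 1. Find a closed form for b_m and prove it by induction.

Claim: b_m = -2·(-2)^m + 5.

Base case: b_1 = 9, and -2·(-2)^1 + 5 = 4 + 5 = 9.
Assume b_k = -2·(-2)^k + 5 for some k ≥ 1.
Then b_{k+1} = -2b_k + 15 = -2·(-2·(-2)^k + 5) + 15 = 4·(-2)^k − 10 + 15 = -2·(-2)^{k+1} + 5.
By induction, b_m = -2·(-2)^m + 5 for all m ≥ 1.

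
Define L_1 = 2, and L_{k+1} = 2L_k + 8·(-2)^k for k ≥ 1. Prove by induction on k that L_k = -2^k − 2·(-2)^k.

Base case: L_1 = 2, and -2^1 − 2·(-2)^1 = -2 + 4 = 2.
Assume L_m = -2^m − 2·(-2)^m for some m ≥ 1.
Then L_{m+1} = 2L_m + 8·(-2)^m = 2·(-2^m − 2·(-2)^m) + 8·(-2)^m = -2^{m+1} − 4·(-2)^m + 8·(-2)^m = -2^{m+1} + 4·(-2)^m = -2^{m+1} − 2·(-2)^{m+1}.
By induction, L_k = -2^k − 2·(-2)^k for all k ≥ 1.

L_k = -2^k − 2·(-2)^k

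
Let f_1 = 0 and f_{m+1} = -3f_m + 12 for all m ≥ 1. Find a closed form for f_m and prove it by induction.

Claim: f_m = (-3)^m + 3.

Base case: f_1 = 0, and (-3)^1 + 3 = -3 + 3 = 0.
Assume f_k = (-3)^k + 3 for some k ≥ 1.
Then f_{k+1} = -3f_k + 12 = -3·((-3)^k + 3) + 12 = -3·(-3)^k − 9 + 12 = (-3)^{k+1} + 3.
By induction, f_m = (-3)^m + 3 for all m ≥ 1.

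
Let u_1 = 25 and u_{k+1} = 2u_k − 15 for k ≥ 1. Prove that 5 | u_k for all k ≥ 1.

Base case: u_1 = 25 = 5·5, so 5 | u_1.
Assume 5 | u_j, so u_j = 5t for some integer t.
Then u_{j+1} = 2u_j − 15 = 2·(5t) − 15 = 5(2t − 3), so 5 | u_{j+1}.
This completes the inductive step, so 5 | u_k for all k ≥ 1.

5 | u_k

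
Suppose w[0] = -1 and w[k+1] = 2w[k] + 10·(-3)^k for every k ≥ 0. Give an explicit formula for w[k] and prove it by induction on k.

Claim: w[k] = 2^k − 2·(-3)^k.

Base case: w[0] = -1, and 2^0 − 2·(-3)^0 = 1 − 2 = -1.
Assume w[j] = 2^j − 2·(-3)^j for some j ≥ 0.
Then w[j+1] = 2w[j] + 10·(-3)^j = 2·(2^j − 2·(-3)^j) + 10·(-3)^j = 2^{j+1} − 4·(-3)^j + 10·(-3)^j = 2^{j+1} + 6·(-3)^j = 2^{j+1} − 2·(-3)^{j+1}.
By induction, w[k] = 2^k − 2·(-3)^k for all k ≥ 0.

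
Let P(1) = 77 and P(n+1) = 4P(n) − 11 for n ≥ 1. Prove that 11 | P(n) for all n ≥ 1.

Base case: P(1) = 77 = 11·7, so 11 | P(1).
Assume 11 | P(r), so P(r) = 11t for some integer t.
Then P(r+1) = 4P(r) − 11 = 4·(11t) − 11 = 11(4t − 1), so 11 | P(r+1).
Hence 11 | P(n) for every n ≥ 1, by induction.

11 | P(n)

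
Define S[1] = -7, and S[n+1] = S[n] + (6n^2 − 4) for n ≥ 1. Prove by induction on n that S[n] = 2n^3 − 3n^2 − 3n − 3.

Base case: S[1] = -7, and 2·1^3 − 3·1^2 − 3·1 − 3 = -7.
Assume S[k] = 2k^3 − 3k^2 − 3k − 3.
Then S[k+1] = S[k] + (6k^2 − 4) = (2k^3 − 3k^2 − 3k − 3) + (6k^2 − 4) = 2k^3 + 3k^2 − 3k − 7,
and 2·(k+1)^3 − 3·(k+1)^2 − 3·(k+1) − 3 = 2k^3 + 3k^2 − 3k − 7.
This completes the inductive step, so S[n] = 2n^3 − 3n^2 − 3n − 3 for all n ≥ 1.

S[n] = 2n^3 − 3n^2 − 3n − 3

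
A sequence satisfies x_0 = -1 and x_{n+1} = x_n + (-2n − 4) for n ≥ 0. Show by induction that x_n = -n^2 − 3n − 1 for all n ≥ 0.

Base case: x_0 = -1, and -0^2 − 3·0 − 1 = -1.
Assume x_r = -r^2 − 3r − 1.
Then x_{r+1} = x_r + (-2r − 4) = (-r^2 − 3r − 1) + (-2r − 4) = -r^2 − 5r − 5,
and -(r+1)^2 − 3·(r+1) − 1 = -r^2 − 5r − 5.
By induction, x_n = -n^2 − 3n − 1 for all n ≥ 0.

x_n = -n^2 − 3n − 1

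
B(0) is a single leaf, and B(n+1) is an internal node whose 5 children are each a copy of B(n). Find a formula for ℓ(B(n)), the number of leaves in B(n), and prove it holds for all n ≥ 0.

Claim: ℓ(B(n)) = 5^n.

Base case: ℓ(B(0)) = 1, and 5^0 = 1.
Assume ℓ(B(k)) = 5^k.
Then ℓ(B(k+1)) = 5·ℓ(B(k)) = 5·5^k = 5^{k+1}.
By induction, ℓ(B(n)) = 5^n for all n ≥ 0.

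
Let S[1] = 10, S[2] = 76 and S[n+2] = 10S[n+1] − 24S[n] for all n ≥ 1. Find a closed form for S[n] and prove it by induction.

Claim: S[n] = 3·6^n − 2·4^n.

Base cases: S[1] = 10 and 3·6^1 − 2·4^1 = 10; S[2] = 76 and 3·6^2 − 2·4^2 = 76.
Assume S[j] = 3·6^j − 2·4^j for all 1 ≤ j ≤ k, where k ≥ 2.
Then S[k+1] = 10S[k] − 24S[k−1] = 10·(3·6^k − 2·4^k) − 24·(3·6^{k−1} − 2·4^{k−1}) = 3·(10·6 − 24)6^{k−1} − 2·(10·4 − 24)4^{k−1} = 108·6^{k−1} − 32·4^{k−1} = 3·6^{k+1} − 2·4^{k+1}.
So the formula holds for k+1, and by strong induction S[n] = 3·6^n − 2·4^n for all n ≥ 1.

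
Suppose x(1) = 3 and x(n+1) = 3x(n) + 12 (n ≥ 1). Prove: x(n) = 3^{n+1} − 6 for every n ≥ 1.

Base case: x(1) = 3, and 3^{1+1} − 6 = 9 − 6 = 3.
Assume x(r) = 3^{r+1} − 6 for some r ≥ 1.
Then x(r+1) = 3x(r) + 12 = 3·(3^{r+1} − 6) + 12 = 3^{r+2} − 18 + 12 = 3^{r+2} − 6.
By induction, x(n) = 3^{n+1} − 6 for all n ≥ 1.

x(n) = 3^{n+1} − 6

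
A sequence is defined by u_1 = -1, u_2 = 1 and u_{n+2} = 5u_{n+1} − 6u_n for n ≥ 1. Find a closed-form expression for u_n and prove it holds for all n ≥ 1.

Claim: u_n = 3^n − 2·2^n.

Base cases: u_1 = -1 and 3^1 − 2·2^1 = -1; u_2 = 1 and 3^2 − 2·2^2 = 1.
Assume u_j = 3^j − 2·2^j for all 1 ≤ j ≤ r, where r ≥ 2.
Then u_{r+1} = 5u_r − 6u_{r−1} = 5·(3^r − 2·2^r) − 6·(3^{r−1} − 2·2^{r−1}) = (5·3 − 6)3^{r−1} − 2·(5·2 − 6)2^{r−1} = 9·3^{r−1} − 8·2^{r−1} = 3^{r+1} − 2·2^{r+1}.
So the formula holds for r+1, and by strong induction u_n = 3^n − 2·2^n for all n ≥ 1.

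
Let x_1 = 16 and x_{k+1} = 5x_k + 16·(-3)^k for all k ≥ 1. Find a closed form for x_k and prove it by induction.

Claim: x_k = 2·5^k − 2·(-3)^k.

Base case: x_1 = 16, and 2·5^1 − 2·(-3)^1 = 10 + 6 = 16.
Assume x_j = 2·5^j − 2·(-3)^j for some j ≥ 1.
Then x_{j+1} = 5x_j + 16·(-3)^j = 5·(2·5^j − 2·(-3)^j) + 16·(-3)^j = 2·5^{j+1} − 10·(-3)^j + 16·(-3)^j = 2·5^{j+1} + 6·(-3)^j = 2·5^{j+1} − 2·(-3)^{j+1}.
So the formula holds for j+1, and by induction x_k = 2·5^k − 2·(-3)^k for all k ≥ 1.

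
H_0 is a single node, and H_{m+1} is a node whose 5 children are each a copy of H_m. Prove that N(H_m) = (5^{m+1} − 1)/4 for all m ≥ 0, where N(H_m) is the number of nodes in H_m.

Base case: N(H_0) = 1, and (5^{0+1} − 1)/4 = 1.
Assume N(H_k) = (5^{k+1} − 1)/4.
Then N(H_{k+1}) = 1 + 5N(H_k) = 1 + 5·(5^{k+1} − 1)/4 = 1 + (5^{k+2} − 5)/4 = (4 + 5^{k+2} − 5)/4 = (5^{k+2} − 1)/4.
Hence N(H_m) = (5^{m+1} − 1)/4 for every m ≥ 0, by induction.

N(H_m) = (5^{m+1} − 1)/4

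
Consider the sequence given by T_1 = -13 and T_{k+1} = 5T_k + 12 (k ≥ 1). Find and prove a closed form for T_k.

Claim: T_k = -2·5^k − 3.

Base case: T_1 = -13, and -2·5^1 − 3 = -10 − 3 = -13.
Assume T_r = -2·5^r − 3 for some r ≥ 1.
Then T_{r+1} = 5T_r + 12 = 5·(-2·5^r − 3) + 12 = -10·5^r − 15 + 12 = -2·5^{r+1} − 3.
This completes the inductive step, so T_k = -2·5^k − 3 for all k ≥ 1.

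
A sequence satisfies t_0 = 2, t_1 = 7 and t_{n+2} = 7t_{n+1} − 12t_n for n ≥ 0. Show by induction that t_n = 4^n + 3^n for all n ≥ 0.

Base cases: t_0 = 2 and 4^0 + 3^0 = 2; t_1 = 7 and 4^1 + 3^1 = 7.
Assume t_i = 4^i + 3^i for all 0 ≤ i ≤ j, where j ≥ 1.
Then t_{j+1} = 7t_j − 12t_{j−1} = 7·(4^j + 3^j) − 12·(4^{j−1} + 3^{j−1}) = (7·4 − 12)4^{j−1} + (7·3 − 12)3^{j−1} = 16·4^{j−1} + 9·3^{j−1} = 4^{j+1} + 3^{j+1}.
By strong induction, t_n = 4^n + 3^n for all n ≥ 0.

t_n = 4^n + 3^n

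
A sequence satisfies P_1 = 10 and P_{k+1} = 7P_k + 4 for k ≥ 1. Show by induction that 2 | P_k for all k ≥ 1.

Base case: P_1 = 10 = 2·5, so 2 | P_1.
Assume 2 | P_r, so P_r = 2t for some integer t.
Then P_{r+1} = 7P_r + 4 = 7·(2t) + 4 = 2(7t + 2), so 2 | P_{r+1}.
This completes the inductive step, so 2 | P_k for all k ≥ 1.

2 | P_k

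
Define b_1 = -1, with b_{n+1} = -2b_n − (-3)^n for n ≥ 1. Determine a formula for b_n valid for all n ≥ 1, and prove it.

Claim: b_n = -(-2)^n + (-3)^n.

Base case: b_1 = -1, and -(-2)^1 + (-3)^1 = 2 − 3 = -1.
Assume b_j = -(-2)^j + (-3)^j for some j ≥ 1.
Then b_{j+1} = -2b_j − (-3)^j = -2·(-(-2)^j + (-3)^j) − (-3)^j = -(-2)^{j+1} − 2·(-3)^j − (-3)^j = -(-2)^{j+1} − 3·(-3)^j = -(-2)^{j+1} + (-3)^{j+1}.
By induction, b_n = -(-2)^n + (-3)^n for all n ≥ 1.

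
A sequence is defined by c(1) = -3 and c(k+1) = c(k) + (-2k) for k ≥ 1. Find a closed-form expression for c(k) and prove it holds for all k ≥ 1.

Claim: c(k) = -k^2 + k − 3.

Base case: c(1) = -3, and -1^2 + 1 − 3 = -3.
Assume c(m) = -m^2 + m − 3.
Then c(m+1) = c(m) + (-2m) = (-m^2 + m − 3) + (-2m) = -m^2 − m − 3,
and -(m+1)^2 + (m+1) − 3 = -m^2 − m − 3.
This completes the inductive step, so c(k) = -k^2 + k − 3 for all k ≥ 1.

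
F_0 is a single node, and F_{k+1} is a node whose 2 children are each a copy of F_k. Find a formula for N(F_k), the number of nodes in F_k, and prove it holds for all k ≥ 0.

Claim: N(F_k) = 2^{k+1} − 1.

Base case: N(F_0) = 1, and 2^{0+1} − 1 = 1.
Assume N(F_j) = 2^{j+1} − 1.
Then N(F_{j+1}) = 1 + 2N(F_j) = 1 + 2(2^{j+1} − 1) = 2^{j+2} − 2 + 1 = 2^{j+2} − 1.
By induction, N(F_k) = 2^{k+1} − 1 for all k ≥ 0.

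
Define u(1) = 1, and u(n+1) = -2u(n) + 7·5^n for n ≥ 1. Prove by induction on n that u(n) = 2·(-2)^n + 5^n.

Base case: u(1) = 1, and 2·(-2)^1 + 5^1 = -4 + 5 = 1.
Assume u(r) = 2·(-2)^r + 5^r for some r ≥ 1.
Then u(r+1) = -2u(r) + 7·5^r = -2·(2·(-2)^r + 5^r) + 7·5^r = 2·(-2)^{r+1} − 2·5^r + 7·5^r = 2·(-2)^{r+1} + 5·5^r = 2·(-2)^{r+1} + 5^{r+1}.
This completes the inductive step, so u(n) = 2·(-2)^n + 5^n for all n ≥ 1.

u(n) = 2·(-2)^n + 5^n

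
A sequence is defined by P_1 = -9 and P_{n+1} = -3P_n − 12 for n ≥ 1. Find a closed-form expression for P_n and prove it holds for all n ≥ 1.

Claim: P_n = 2·(-3)^n − 3.

Base case: P_1 = -9, and 2·(-3)^1 − 3 = -6 − 3 = -9.
Assume P_m = 2·(-3)^m − 3 for some m ≥ 1.
Then P_{m+1} = -3P_m − 12 = -3·(2·(-3)^m − 3) − 12 = -6·(-3)^m + 9 − 12 = 2·(-3)^{m+1} − 3.
Hence P_n = 2·(-3)^n − 3 for every n ≥ 1, by induction.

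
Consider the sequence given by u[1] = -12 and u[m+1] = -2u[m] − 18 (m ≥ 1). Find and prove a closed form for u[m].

Claim: u[m] = 3·(-2)^m − 6.

Base case: u[1] = -12, and 3·(-2)^1 − 6 = -6 − 6 = -12.
Assume u[r] = 3·(-2)^r − 6 for some r ≥ 1.
Then u[r+1] = -2u[r] − 18 = -2·(3·(-2)^r − 6) − 18 = -6·(-2)^r + 12 − 18 = 3·(-2)^{r+1} − 6.
This completes the inductive step, so u[m] = 3·(-2)^m − 6 for all m ≥ 1.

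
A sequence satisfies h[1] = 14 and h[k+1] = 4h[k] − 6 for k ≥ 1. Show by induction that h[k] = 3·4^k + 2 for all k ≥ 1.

Base case: h[1] = 14, and 3·4^1 + 2 = 12 + 2 = 14.
Assume h[m] = 3·4^m + 2 for some m ≥ 1.
Then h[m+1] = 4h[m] − 6 = 4·(3·4^m + 2) − 6 = 12·4^m + 8 − 6 = 3·4^{m+1} + 2.
So the formula holds for m+1, and by induction h[k] = 3·4^k + 2 for all k ≥ 1.

h[k] = 3·4^k + 2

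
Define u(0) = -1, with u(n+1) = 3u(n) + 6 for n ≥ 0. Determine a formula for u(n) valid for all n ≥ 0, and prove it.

Claim: u(n) = 2·3^n − 3.

Base case: u(0) = -1, and 2·3^0 − 3 = 2 − 3 = -1.
Assume u(r) = 2·3^r − 3 for some r ≥ 0.
Then u(r+1) = 3u(r) + 6 = 3·(2·3^r − 3) + 6 = 6·3^r − 9 + 6 = 2·3^{r+1} − 3.
So the formula holds for r+1, and by induction u(n) = 2·3^n − 3 for all n ≥ 0.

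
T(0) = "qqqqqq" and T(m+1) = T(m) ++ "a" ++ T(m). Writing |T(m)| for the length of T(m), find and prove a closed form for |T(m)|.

Claim: |T(m)| = 7·2^m − 1.

Base case: |T(0)| = 6, and 7·2^0 − 1 = 6.
Assume |T(k)| = 7·2^k − 1.
Then |T(k+1)| = |T(k)| + 1 + |T(k)| = 2|T(k)| + 1 = 2(7·2^k − 1) + 1 = 7·2^{k+1} − 2 + 1 = 7·2^{k+1} − 1.
By induction, |T(m)| = 7·2^m − 1 for all m ≥ 0.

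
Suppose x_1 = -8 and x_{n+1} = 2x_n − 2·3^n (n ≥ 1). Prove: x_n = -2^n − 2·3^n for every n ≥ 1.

Base case: x_1 = -8, and -2^1 − 2·3^1 = -2 − 6 = -8.
Assume x_m = -2^m − 2·3^m for some m ≥ 1.
Then x_{m+1} = 2x_m − 2·3^m = 2·(-2^m − 2·3^m) − 2·3^m = -2^{m+1} − 4·3^m − 2·3^m = -2^{m+1} − 6·3^m = -2^{m+1} − 2·3^{m+1}.
So the formula holds for m+1, and by induction x_n = -2^n − 2·3^n for all n ≥ 1.

x_n = -2^n − 2·3^n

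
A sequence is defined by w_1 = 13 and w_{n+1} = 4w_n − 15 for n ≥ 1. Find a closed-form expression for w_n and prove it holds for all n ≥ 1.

Claim: w_n = 2·4^n + 5.

Base case: w_1 = 13, and 2·4^1 + 5 = 8 + 5 = 13.
Assume w_k = 2·4^k + 5 for some k ≥ 1.
Then w_{k+1} = 4w_k − 15 = 4·(2·4^k + 5) − 15 = 8·4^k + 20 − 15 = 2·4^{k+1} + 5.
This completes the inductive step, so w_n = 2·4^n + 5 for all n ≥ 1.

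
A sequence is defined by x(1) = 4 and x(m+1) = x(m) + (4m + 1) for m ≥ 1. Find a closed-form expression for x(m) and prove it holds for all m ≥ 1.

Claim: x(m) = 2m^2 − m + 3.

Base case: x(1) = 4, and 2·1^2 − 1 + 3 = 4.
Assume x(j) = 2j^2 − j + 3.
Then x(j+1) = x(j) + (4j + 1) = (2j^2 − j + 3) + (4j + 1) = 2j^2 + 3j + 4,
and 2·(j+1)^2 − (j+1) + 3 = 2j^2 + 3j + 4.
Hence x(m) = 2m^2 − m + 3 for every m ≥ 1, by induction.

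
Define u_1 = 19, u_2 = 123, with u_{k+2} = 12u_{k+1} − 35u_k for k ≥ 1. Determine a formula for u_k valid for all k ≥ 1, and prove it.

Claim: u_k = 2·7^k + 5^k.

Base cases: u_1 = 19 and 2·7^1 + 5^1 = 19; u_2 = 123 and 2·7^2 + 5^2 = 123.
Assume u_j = 2·7^j + 5^j for all 1 ≤ j ≤ m, where m ≥ 2.
Then u_{m+1} = 12u_m − 35u_{m−1} = 12·(2·7^m + 5^m) − 35·(2·7^{m−1} + 5^{m−1}) = 2·(12·7 − 35)7^{m−1} + (12·5 − 35)5^{m−1} = 98·7^{m−1} + 25·5^{m−1} = 2·7^{m+1} + 5^{m+1}.
By strong induction, u_k = 2·7^k + 5^k for all k ≥ 1.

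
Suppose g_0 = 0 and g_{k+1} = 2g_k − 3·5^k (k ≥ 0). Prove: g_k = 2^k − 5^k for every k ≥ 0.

Base case: g_0 = 0, and 2^0 − 5^0 = 1 − 1 = 0.
Assume g_m = 2^m − 5^m for some m ≥ 0.
Then g_{m+1} = 2g_m − 3·5^m = 2·(2^m − 5^m) − 3·5^m = 2^{m+1} − 2·5^m − 3·5^m = 2^{m+1} − 5·5^m = 2^{m+1} − 5^{m+1}.
By induction, g_k = 2^k − 5^k for all k ≥ 0.

g_k = 2^k − 5^k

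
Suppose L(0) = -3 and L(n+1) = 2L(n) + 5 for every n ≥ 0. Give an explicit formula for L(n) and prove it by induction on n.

Claim: L(n) = 2^{n+1} − 5.

Base case: L(0) = -3, and 2^{0+1} − 5 = 2 − 5 = -3.
Assume L(j) = 2^{j+1} − 5 for some j ≥ 0.
Then L(j+1) = 2L(j) + 5 = 2·(2^{j+1} − 5) + 5 = 2^{j+2} − 10 + 5 = 2^{j+2} − 5.
By induction, L(n) = 2^{n+1} − 5 for all n ≥ 0.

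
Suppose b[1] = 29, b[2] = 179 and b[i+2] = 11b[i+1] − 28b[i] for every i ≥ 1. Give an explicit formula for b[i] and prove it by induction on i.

Claim: b[i] = 3·7^i + 2·4^i.

Base cases: b[1] = 29 and 3·7^1 + 2·4^1 = 29; b[2] = 179 and 3·7^2 + 2·4^2 = 179.
Assume b[j] = 3·7^j + 2·4^j for all 1 ≤ j ≤ m, where m ≥ 2.
Then b[m+1] = 11b[m] − 28b[m−1] = 11·(3·7^m + 2·4^m) − 28·(3·7^{m−1} + 2·4^{m−1}) = 3·(11·7 − 28)7^{m−1} + 2·(11·4 − 28)4^{m−1} = 147·7^{m−1} + 32·4^{m−1} = 3·7^{m+1} + 2·4^{m+1}.
This completes the inductive step, so b[i] = 3·7^i + 2·4^i for all i ≥ 1.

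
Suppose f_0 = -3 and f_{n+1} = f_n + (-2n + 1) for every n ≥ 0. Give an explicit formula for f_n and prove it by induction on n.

Claim: f_n = -n^2 + 2n − 3.

Base case: f_0 = -3, and -0^2 + 2·0 − 3 = -3.
Assume f_k = -k^2 + 2k − 3.
Then f_{k+1} = f_k + (-2k + 1) = (-k^2 + 2k − 3) + (-2k + 1) = -k^2 − 2,
and -(k+1)^2 + 2·(k+1) − 3 = -k^2 − 2.
By induction, f_n = -n^2 + 2n − 3 for all n ≥ 0.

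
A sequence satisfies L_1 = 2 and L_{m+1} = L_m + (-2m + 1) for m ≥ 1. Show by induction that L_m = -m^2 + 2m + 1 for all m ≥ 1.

Base case: L_1 = 2, and -1^2 + 2·1 + 1 = 2.
Assume L_k = -k^2 + 2k + 1.
Then L_{k+1} = L_k + (-2k + 1) = (-k^2 + 2k + 1) + (-2k + 1) = -k^2 + 2,
and -(k+1)^2 + 2·(k+1) + 1 = -k^2 + 2.
This completes the inductive step, so L_m = -m^2 + 2m + 1 for all m ≥ 1.

L_m = -m^2 + 2m + 1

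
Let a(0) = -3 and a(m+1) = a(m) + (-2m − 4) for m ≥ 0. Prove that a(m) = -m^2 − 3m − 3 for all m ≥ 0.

Base case: a(0) = -3, and -0^2 − 3·0 − 3 = -3.
Assume a(j) = -j^2 − 3j − 3.
Then a(j+1) = a(j) + (-2j − 4) = (-j^2 − 3j − 3) + (-2j − 4) = -j^2 − 5j − 7,
and -(j+1)^2 − 3·(j+1) − 3 = -j^2 − 5j − 7.
By induction, a(m) = -m^2 − 3m − 3 for all m ≥ 0.

a(m) = -m^2 − 3m − 3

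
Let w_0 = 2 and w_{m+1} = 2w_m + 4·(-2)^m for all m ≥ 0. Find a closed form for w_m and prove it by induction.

Claim: w_m = 3·2^m − (-2)^m.

Base case: w_0 = 2, and 3·2^0 − (-2)^0 = 3 − 1 = 2.
Assume w_r = 3·2^r − (-2)^r for some r ≥ 0.
Then w_{r+1} = 2w_r + 4·(-2)^r = 2·(3·2^r − (-2)^r) + 4·(-2)^r = 3·2^{r+1} − 2·(-2)^r + 4·(-2)^r = 3·2^{r+1} + 2·(-2)^r = 3·2^{r+1} − (-2)^{r+1}.
So the formula holds for r+1, and by induction w_m = 3·2^m − (-2)^m for all m ≥ 0.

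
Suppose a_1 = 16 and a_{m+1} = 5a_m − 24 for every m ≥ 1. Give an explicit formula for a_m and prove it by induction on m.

Claim: a_m = 2·5^m + 6.

Base case: a_1 = 16, and 2·5^1 + 6 = 10 + 6 = 16.
Assume a_r = 2·5^r + 6 for some r ≥ 1.
Then a_{r+1} = 5a_r − 24 = 5·(2·5^r + 6) − 24 = 10·5^r + 30 − 24 = 2·5^{r+1} + 6.
By induction, a_m = 2·5^m + 6 for all m ≥ 1.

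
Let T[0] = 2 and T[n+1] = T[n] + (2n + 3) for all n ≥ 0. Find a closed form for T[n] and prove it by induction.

Claim: T[n] = n^2 + 2n + 2.

Base case: T[0] = 2, and 0^2 + 2·0 + 2 = 2.
Assume T[r] = r^2 + 2r + 2.
Then T[r+1] = T[r] + (2r + 3) = (r^2 + 2r + 2) + (2r + 3) = r^2 + 4r + 5,
and (r+1)^2 + 2·(r+1) + 2 = r^2 + 4r + 5.
This completes the inductive step, so T[n] = n^2 + 2n + 2 for all n ≥ 0.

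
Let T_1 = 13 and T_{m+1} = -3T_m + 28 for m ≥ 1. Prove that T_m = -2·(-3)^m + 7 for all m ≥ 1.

Base case: T_1 = 13, and -2·(-3)^1 + 7 = 6 + 7 = 13.
Assume T_j = -2·(-3)^j + 7 for some j ≥ 1.
Then T_{j+1} = -3T_j + 28 = -3·(-2·(-3)^j + 7) + 28 = 6·(-3)^j − 21 + 28 = -2·(-3)^{j+1} + 7.
Hence T_m = -2·(-3)^m + 7 for every m ≥ 1, by induction.

T_m = -2·(-3)^m + 7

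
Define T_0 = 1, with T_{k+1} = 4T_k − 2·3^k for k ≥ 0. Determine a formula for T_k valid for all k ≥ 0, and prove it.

Claim: T_k = -4^k + 2·3^k.

Base case: T_0 = 1, and -4^0 + 2·3^0 = -1 + 2 = 1.
Assume T_r = -4^r + 2·3^r for some r ≥ 0.
Then T_{r+1} = 4T_r − 2·3^r = 4·(-4^r + 2·3^r) − 2·3^r = -4^{r+1} + 8·3^r − 2·3^r = -4^{r+1} + 6·3^r = -4^{r+1} + 2·3^{r+1}.
By induction, T_k = -4^k + 2·3^k for all k ≥ 0.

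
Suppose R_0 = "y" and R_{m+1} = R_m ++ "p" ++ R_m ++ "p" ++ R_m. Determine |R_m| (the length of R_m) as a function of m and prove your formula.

Claim: |R_m| = 2·3^m − 1.

Base case: |R_0| = 1, and 2·3^0 − 1 = 1.
Assume |R_k| = 2·3^k − 1.
Then |R_{k+1}| = 3|R_k| + 2 = 3(2·3^k − 1) + 2 = 2·3^{k+1} − 3 + 2 = 2·3^{k+1} − 1.
This completes the inductive step, so |R_m| = 2·3^m − 1 for all m ≥ 0.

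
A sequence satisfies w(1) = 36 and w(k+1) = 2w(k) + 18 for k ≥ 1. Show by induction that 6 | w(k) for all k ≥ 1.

Base case: w(1) = 36 = 6·6, so 6 | w(1).
Assume 6 | w(m), so w(m) = 6t for some integer t.
Then w(m+1) = 2w(m) + 18 = 2·(6t) + 18 = 6(2t + 3), so 6 | w(m+1).
Hence 6 | w(k) for every k ≥ 1, by induction.

6 | w(k)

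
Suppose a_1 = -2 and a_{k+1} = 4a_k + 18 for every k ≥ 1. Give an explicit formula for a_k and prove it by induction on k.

Claim: a_k = 4^k − 6.

Base case: a_1 = -2, and 4^1 − 6 = 4 − 6 = -2.
Assume a_r = 4^r − 6 for some r ≥ 1.
Then a_{r+1} = 4a_r + 18 = 4·(4^r − 6) + 18 = 4^{r+1} − 24 + 18 = 4^{r+1} − 6.
So the formula holds for r+1, and by induction a_k = 4^k − 6 for all k ≥ 1.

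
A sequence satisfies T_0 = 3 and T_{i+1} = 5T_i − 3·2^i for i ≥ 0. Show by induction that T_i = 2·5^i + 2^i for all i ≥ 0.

Base case: T_0 = 3, and 2·5^0 + 2^0 = 2 + 1 = 3.
Assume T_m = 2·5^m + 2^m for some m ≥ 0.
Then T_{m+1} = 5T_m − 3·2^m = 5·(2·5^m + 2^m) − 3·2^m = 2·5^{m+1} + 5·2^m − 3·2^m = 2·5^{m+1} + 2·2^m = 2·5^{m+1} + 2^{m+1}.
Hence T_i = 2·5^i + 2^i for every i ≥ 0, by induction.

T_i = 2·5^i + 2^i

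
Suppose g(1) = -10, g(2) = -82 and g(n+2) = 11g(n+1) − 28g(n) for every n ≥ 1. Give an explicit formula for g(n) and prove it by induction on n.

Claim: g(n) = 4^n − 2·7^n.

Base cases: g(1) = -10 and 4^1 − 2·7^1 = -10; g(2) = -82 and 4^2 − 2·7^2 = -82.
Assume g(j) = 4^j − 2·7^j for all 1 ≤ j ≤ r, where r ≥ 2.
Then g(r+1) = 11g(r) − 28g(r−1) = 11·(4^r − 2·7^r) − 28·(4^{r−1} − 2·7^{r−1}) = (11·4 − 28)4^{r−1} − 2·(11·7 − 28)7^{r−1} = 16·4^{r−1} − 98·7^{r−1} = 4^{r+1} − 2·7^{r+1}.
This completes the inductive step, so g(n) = 4^n − 2·7^n for all n ≥ 1.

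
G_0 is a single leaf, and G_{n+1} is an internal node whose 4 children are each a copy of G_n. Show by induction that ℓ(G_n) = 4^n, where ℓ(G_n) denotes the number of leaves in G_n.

Base case: ℓ(G_0) = 1, and 4^0 = 1.
Assume ℓ(G_r) = 4^r.
Then ℓ(G_{r+1}) = 4·ℓ(G_r) = 4·4^r = 4^{r+1}.
By induction, ℓ(G_n) = 4^n for all n ≥ 0.

ℓ(G_n) = 4^n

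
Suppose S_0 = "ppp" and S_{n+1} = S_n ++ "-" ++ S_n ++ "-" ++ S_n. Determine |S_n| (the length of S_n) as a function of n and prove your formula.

Claim: |S_n| = 4·3^n − 1.

Base case: |S_0| = 3, and 4·3^0 − 1 = 3.
Assume |S_m| = 4·3^m − 1.
Then |S_{m+1}| = 3|S_m| + 2 = 3(4·3^m − 1) + 2 = 4·3^{m+1} − 3 + 2 = 4·3^{m+1} − 1.
So the formula holds for m+1, and by induction |S_n| = 4·3^n − 1 for all n ≥ 0.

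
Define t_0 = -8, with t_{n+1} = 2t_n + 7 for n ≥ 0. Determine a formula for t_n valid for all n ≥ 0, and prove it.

Claim: t_n = -2^n − 7.

Base case: t_0 = -8, and -2^0 − 7 = -1 − 7 = -8.
Assume t_k = -2^k − 7 for some k ≥ 0.
Then t_{k+1} = 2t_k + 7 = 2·(-2^k − 7) + 7 = -2^{k+1} − 14 + 7 = -2^{k+1} − 7.
By induction, t_n = -2^n − 7 for all n ≥ 0.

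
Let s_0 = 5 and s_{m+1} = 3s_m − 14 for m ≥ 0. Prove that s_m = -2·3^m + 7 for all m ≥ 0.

Base case: s_0 = 5, and -2·3^0 + 7 = -2 + 7 = 5.
Assume s_r = -2·3^r + 7 for some r ≥ 0.
Then s_{r+1} = 3s_r − 14 = 3·(-2·3^r + 7) − 14 = -6·3^r + 21 − 14 = -2·3^{r+1} + 7.
This completes the inductive step, so s_m = -2·3^m + 7 for all m ≥ 0.

s_m = -2·3^m + 7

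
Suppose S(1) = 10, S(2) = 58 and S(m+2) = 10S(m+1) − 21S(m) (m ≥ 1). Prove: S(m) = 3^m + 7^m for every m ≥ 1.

Base cases: S(1) = 10 and 3^1 + 7^1 = 10; S(2) = 58 and 3^2 + 7^2 = 58.
Assume S(j) = 3^j + 7^j for all 1 ≤ j ≤ k, where k ≥ 2.
Then S(k+1) = 10S(k) − 21S(k−1) = 10·(3^k + 7^k) − 21·(3^{k−1} + 7^{k−1}) = (10·3 − 21)3^{k−1} + (10·7 − 21)7^{k−1} = 9·3^{k−1} + 49·7^{k−1} = 3^{k+1} + 7^{k+1}.
Hence S(m) = 3^m + 7^m for every m ≥ 1, by strong induction.

S(m) = 3^m + 7^m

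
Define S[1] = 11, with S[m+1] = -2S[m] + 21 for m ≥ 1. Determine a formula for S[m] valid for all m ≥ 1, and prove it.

Claim: S[m] = -2·(-2)^m + 7.

Base case: S[1] = 11, and -2·(-2)^1 + 7 = 4 + 7 = 11.
Assume S[j] = -2·(-2)^j + 7 for some j ≥ 1.
Then S[j+1] = -2S[j] + 21 = -2·(-2·(-2)^j + 7) + 21 = 4·(-2)^j − 14 + 21 = -2·(-2)^{j+1} + 7.
This completes the inductive step, so S[m] = -2·(-2)^m + 7 for all m ≥ 1.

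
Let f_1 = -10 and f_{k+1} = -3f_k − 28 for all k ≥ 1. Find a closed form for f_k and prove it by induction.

Claim: f_k = (-3)^k − 7.

Base case: f_1 = -10, and (-3)^1 − 7 = -3 − 7 = -10.
Assume f_r = (-3)^r − 7 for some r ≥ 1.
Then f_{r+1} = -3f_r − 28 = -3·((-3)^r − 7) − 28 = -3·(-3)^r + 21 − 28 = (-3)^{r+1} − 7.
By induction, f_k = (-3)^k − 7 for all k ≥ 1.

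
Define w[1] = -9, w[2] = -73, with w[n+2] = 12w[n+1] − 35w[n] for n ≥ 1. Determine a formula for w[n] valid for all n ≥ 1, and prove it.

Claim: w[n] = 5^n − 2·7^n.

Base cases: w[1] = -9 and 5^1 − 2·7^1 = -9; w[2] = -73 and 5^2 − 2·7^2 = -73.
Assume w[i] = 5^i − 2·7^i for all 1 ≤ i ≤ j, where j ≥ 2.
Then w[j+1] = 12w[j] − 35w[j−1] = 12·(5^j − 2·7^j) − 35·(5^{j−1} − 2·7^{j−1}) = (12·5 − 35)5^{j−1} − 2·(12·7 − 35)7^{j−1} = 25·5^{j−1} − 98·7^{j−1} = 5^{j+1} − 2·7^{j+1}.
Hence w[n] = 5^n − 2·7^n for every n ≥ 1, by strong induction.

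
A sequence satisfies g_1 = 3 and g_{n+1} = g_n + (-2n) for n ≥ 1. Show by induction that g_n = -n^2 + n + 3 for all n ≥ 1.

Base case: g_1 = 3, and -1^2 + 1 + 3 = 3.
Assume g_k = -k^2 + k + 3.
Then g_{k+1} = g_k + (-2k) = (-k^2 + k + 3) + (-2k) = -k^2 − k + 3,
and -(k+1)^2 + (k+1) + 3 = -k^2 − k + 3.
By induction, g_n = -n^2 + n + 3 for all n ≥ 1.

g_n = -n^2 + n + 3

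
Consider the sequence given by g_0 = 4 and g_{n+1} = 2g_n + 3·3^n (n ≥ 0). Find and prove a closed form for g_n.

Claim: g_n = 2^n + 3·3^n.

Base case: g_0 = 4, and 2^0 + 3·3^0 = 1 + 3 = 4.
Assume g_k = 2^k + 3·3^k for some k ≥ 0.
Then g_{k+1} = 2g_k + 3·3^k = 2·(2^k + 3·3^k) + 3·3^k = 2^{k+1} + 6·3^k + 3·3^k = 2^{k+1} + 9·3^k = 2^{k+1} + 3·3^{k+1}.
Hence g_n = 2^n + 3·3^n for every n ≥ 0, by induction.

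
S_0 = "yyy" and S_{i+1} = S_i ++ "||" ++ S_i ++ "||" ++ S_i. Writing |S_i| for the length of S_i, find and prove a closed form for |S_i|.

Claim: |S_i| = 5·3^i − 2.

Base case: |S_0| = 3, and 5·3^0 − 2 = 3.
Assume |S_m| = 5·3^m − 2.
Then |S_{m+1}| = 3|S_m| + 4 = 3(5·3^m − 2) + 4 = 5·3^{m+1} − 6 + 4 = 5·3^{m+1} − 2.
So the formula holds for m+1, and by induction |S_i| = 5·3^i − 2 for all i ≥ 0.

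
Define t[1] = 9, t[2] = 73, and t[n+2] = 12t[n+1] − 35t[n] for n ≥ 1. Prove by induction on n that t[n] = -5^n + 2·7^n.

Base cases: t[1] = 9 and -5^1 + 2·7^1 = 9; t[2] = 73 and -5^2 + 2·7^2 = 73.
Assume t[j] = -5^j + 2·7^j for all 1 ≤ j ≤ m, where m ≥ 2.
Then t[m+1] = 12t[m] − 35t[m−1] = 12·(-5^m + 2·7^m) − 35·(-5^{m−1} + 2·7^{m−1}) = -(12·5 − 35)5^{m−1} + 2·(12·7 − 35)7^{m−1} = -25·5^{m−1} + 98·7^{m−1} = -5^{m+1} + 2·7^{m+1}.
Hence t[n] = -5^n + 2·7^n for every n ≥ 1, by strong induction.

t[n] = -5^n + 2·7^n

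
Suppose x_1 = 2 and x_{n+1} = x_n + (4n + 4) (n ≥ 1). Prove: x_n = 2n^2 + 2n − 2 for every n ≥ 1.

Base case: x_1 = 2, and 2·1^2 + 2·1 − 2 = 2.
Assume x_k = 2k^2 + 2k − 2.
Then x_{k+1} = x_k + (4k + 4) = (2k^2 + 2k − 2) + (4k + 4) = 2k^2 + 6k + 2,
and 2·(k+1)^2 + 2·(k+1) − 2 = 2k^2 + 6k + 2.
Hence x_n = 2n^2 + 2n − 2 for every n ≥ 1, by induction.

x_n = 2n^2 + 2n − 2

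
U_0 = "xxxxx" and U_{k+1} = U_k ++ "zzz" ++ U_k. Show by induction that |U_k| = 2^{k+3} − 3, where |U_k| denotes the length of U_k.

Base case: |U_0| = 5, and 2^{0+3} − 3 = 5.
Assume |U_r| = 2^{r+3} − 3.
Then |U_{r+1}| = |U_r| + 3 + |U_r| = 2|U_r| + 3 = 2(2^{r+3} − 3) + 3 = 2^{r+1+3} − 6 + 3 = 2^{r+1+3} − 3.
This completes the inductive step, so |U_k| = 2^{k+3} − 3 for all k ≥ 0.

|U_k| = 2^{k+3} − 3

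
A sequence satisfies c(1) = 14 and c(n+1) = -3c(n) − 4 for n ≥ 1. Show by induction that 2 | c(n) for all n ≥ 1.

Base case: c(1) = 14 = 2·7, so 2 | c(1).
Assume 2 | c(j), so c(j) = 2t for some integer t.
Then c(j+1) = -3c(j) − 4 = -3·(2t) − 4 = 2(-3t − 2), so 2 | c(j+1).
By induction, 2 | c(n) for all n ≥ 1.

2 | c(n)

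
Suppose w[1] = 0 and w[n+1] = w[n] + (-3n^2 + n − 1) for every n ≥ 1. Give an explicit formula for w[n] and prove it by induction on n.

Claim: w[n] = -n^3 + 2n^2 − 2n + 1.

Base case: w[1] = 0, and -1^3 + 2·1^2 − 2·1 + 1 = 0.
Assume w[k] = -k^3 + 2k^2 − 2k + 1.
Then w[k+1] = w[k] + (-3k^2 + k − 1) = (-k^3 + 2k^2 − 2k + 1) + (-3k^2 + k − 1) = -k^3 − k^2 − k,
and -(k+1)^3 + 2·(k+1)^2 − 2·(k+1) + 1 = -k^3 − k^2 − k.
This completes the inductive step, so w[n] = -n^3 + 2n^2 − 2n + 1 for all n ≥ 1.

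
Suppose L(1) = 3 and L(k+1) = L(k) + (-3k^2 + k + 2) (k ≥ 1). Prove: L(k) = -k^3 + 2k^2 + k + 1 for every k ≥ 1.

Base case: L(1) = 3, and -1^3 + 2·1^2 + 1 + 1 = 3.
Assume L(r) = -r^3 + 2r^2 + r + 1.
Then L(r+1) = L(r) + (-3r^2 + r + 2) = (-r^3 + 2r^2 + r + 1) + (-3r^2 + r + 2) = -r^3 − r^2 + 2r + 3,
and -(r+1)^3 + 2·(r+1)^2 + (r+1) + 1 = -r^3 − r^2 + 2r + 3.
Hence L(k) = -k^3 + 2k^2 + k + 1 for every k ≥ 1, by induction.

L(k) = -k^3 + 2k^2 + k + 1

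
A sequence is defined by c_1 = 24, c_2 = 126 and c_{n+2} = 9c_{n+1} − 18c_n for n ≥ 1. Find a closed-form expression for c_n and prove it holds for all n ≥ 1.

Claim: c_n = 3·6^n + 2·3^n.

Base cases: c_1 = 24 and 3·6^1 + 2·3^1 = 24; c_2 = 126 and 3·6^2 + 2·3^2 = 126.
Assume c_i = 3·6^i + 2·3^i for all 1 ≤ i ≤ j, where j ≥ 2.
Then c_{j+1} = 9c_j − 18c_{j−1} = 9·(3·6^j + 2·3^j) − 18·(3·6^{j−1} + 2·3^{j−1}) = 3·(9·6 − 18)6^{j−1} + 2·(9·3 − 18)3^{j−1} = 108·6^{j−1} + 18·3^{j−1} = 3·6^{j+1} + 2·3^{j+1}.
Hence c_n = 3·6^n + 2·3^n for every n ≥ 1, by strong induction.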